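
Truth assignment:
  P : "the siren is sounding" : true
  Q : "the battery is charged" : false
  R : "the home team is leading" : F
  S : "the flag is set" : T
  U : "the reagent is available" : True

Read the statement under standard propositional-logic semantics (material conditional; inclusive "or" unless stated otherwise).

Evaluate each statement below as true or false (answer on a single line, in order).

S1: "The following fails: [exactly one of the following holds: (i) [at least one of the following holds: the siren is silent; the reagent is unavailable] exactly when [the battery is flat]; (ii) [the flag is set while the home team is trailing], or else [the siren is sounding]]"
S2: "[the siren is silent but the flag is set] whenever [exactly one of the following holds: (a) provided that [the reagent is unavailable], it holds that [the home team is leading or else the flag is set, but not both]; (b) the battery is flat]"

S1 false / S2 true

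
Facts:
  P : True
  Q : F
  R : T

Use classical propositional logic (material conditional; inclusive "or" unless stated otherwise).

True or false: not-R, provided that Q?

The statement is true.

Parsed as Q → ¬R

¬R = ¬T = F
Q → ¬R = F → F = T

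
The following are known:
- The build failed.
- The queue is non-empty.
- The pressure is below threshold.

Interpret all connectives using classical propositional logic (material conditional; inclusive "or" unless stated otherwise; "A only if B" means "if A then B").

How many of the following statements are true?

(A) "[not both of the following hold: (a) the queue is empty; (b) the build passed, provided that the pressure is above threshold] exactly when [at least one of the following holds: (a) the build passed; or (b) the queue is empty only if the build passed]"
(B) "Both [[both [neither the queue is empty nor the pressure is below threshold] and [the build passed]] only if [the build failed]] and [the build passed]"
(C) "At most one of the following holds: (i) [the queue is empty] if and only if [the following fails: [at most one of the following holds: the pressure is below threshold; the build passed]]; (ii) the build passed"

Let R = "the queue is empty" (F), G = "the pressure is above threshold" (F), Q = "the build passed" (F).

(A): This is (R nand (G -> Q)) <-> (Q | (R -> Q)).

G -> Q = F -> F = T
R nand (G -> Q) = F nand T = T
R -> Q = F -> F = T
Q | (R -> Q) = F | T = T
(R nand (G -> Q)) <-> (Q | (R -> Q)) = T <-> T = T
Thus (A) is true.

(B): This is (((R nor ~G) & Q) -> ~Q) & Q.

~G = ~F = T
R nor ~G = F nor T = F
(R nor ~G) & Q = F & F = F
~Q = ~F = T
((R nor ~G) & Q) -> ~Q = F -> T = T
(((R nor ~G) & Q) -> ~Q) & Q = T & F = F
Hence (B) is false.

(C): In symbols: (R <-> ~(~G nand Q)) nand Q

~G = ~F = T
~G nand Q = T nand F = T
~(~G nand Q) = ~T = F
R <-> ~(~G nand Q) = F <-> F = T
(R <-> ~(~G nand Q)) nand Q = T nand F = T
Thus (C) is true.

True statements: 2 ((A), (C)).

2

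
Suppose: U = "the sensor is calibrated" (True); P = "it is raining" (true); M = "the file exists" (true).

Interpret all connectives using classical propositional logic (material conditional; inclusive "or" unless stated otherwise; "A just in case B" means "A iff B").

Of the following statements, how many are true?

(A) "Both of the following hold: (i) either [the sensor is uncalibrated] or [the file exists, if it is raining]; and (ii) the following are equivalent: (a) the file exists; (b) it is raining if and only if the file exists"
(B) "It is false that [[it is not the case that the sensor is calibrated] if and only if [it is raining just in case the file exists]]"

(A): This is (¬U ∨ (P → M)) ∧ (M ↔ (P ↔ M)).

¬U = ¬T = F
P → M = T → T = T
¬U ∨ (P → M) = F ∨ T = T
P ↔ M = T ↔ T = T
M ↔ (P ↔ M) = T ↔ T = T
(¬U ∨ (P → M)) ∧ (M ↔ (P ↔ M)) = T ∧ T = T
Hence (A) is true.

(B): This is ¬(¬U ↔ (P ↔ M)).

¬U = ¬T = F
P ↔ M = T ↔ T = T
¬U ↔ (P ↔ M) = F ↔ T = F
¬(¬U ↔ (P ↔ M)) = ¬F = T
Thus (B) is true.

Count: 2.

2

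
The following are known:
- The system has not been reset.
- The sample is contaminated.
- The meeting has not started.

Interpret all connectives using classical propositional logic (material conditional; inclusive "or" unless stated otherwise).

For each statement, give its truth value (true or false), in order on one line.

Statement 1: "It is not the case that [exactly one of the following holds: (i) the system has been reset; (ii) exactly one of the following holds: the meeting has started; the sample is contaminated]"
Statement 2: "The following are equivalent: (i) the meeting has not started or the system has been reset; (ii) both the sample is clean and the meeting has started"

Statement 1 F, Statement 2 F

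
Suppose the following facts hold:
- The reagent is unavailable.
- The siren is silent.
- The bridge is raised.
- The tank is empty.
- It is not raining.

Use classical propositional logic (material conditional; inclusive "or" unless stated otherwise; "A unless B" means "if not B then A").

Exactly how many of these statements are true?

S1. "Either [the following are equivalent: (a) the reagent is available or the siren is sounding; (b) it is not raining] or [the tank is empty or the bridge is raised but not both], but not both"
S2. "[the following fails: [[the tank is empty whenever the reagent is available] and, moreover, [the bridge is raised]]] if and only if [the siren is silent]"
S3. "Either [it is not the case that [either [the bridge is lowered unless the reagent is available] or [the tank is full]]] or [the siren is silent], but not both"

0

Let P = "the reagent is available" (F), Q = "the siren is sounding" (F), U = "it is raining" (F), S = "the tank is full" (F), R = "the bridge is raised" (T).

S1: In symbols: ((P | Q) <-> ~U) xor (~S xor R)

P | Q = F | F = F
~U = ~F = T
(P | Q) <-> ~U = F <-> T = F
~S = ~F = T
~S xor R = T xor T = F
((P | Q) <-> ~U) xor (~S xor R) = F xor F = F
So S1 is false.

S2: Formalization: ~((P -> ~S) & R) <-> ~Q

~S = ~F = T
P -> ~S = F -> T = T
(P -> ~S) & R = T & T = T
~((P -> ~S) & R) = ~T = F
~Q = ~F = T
~((P -> ~S) & R) <-> ~Q = F <-> T = F
Hence S2 is false.

S3: This is ~((~R | P) | S) xor ~Q.

~R = ~T = F
~R | P = F | F = F
(~R | P) | S = F | F = F
~((~R | P) | S) = ~F = T
~Q = ~F = T
~((~R | P) | S) xor ~Q = T xor T = F
So S3 is false.

0 of the 3 statements are true (none).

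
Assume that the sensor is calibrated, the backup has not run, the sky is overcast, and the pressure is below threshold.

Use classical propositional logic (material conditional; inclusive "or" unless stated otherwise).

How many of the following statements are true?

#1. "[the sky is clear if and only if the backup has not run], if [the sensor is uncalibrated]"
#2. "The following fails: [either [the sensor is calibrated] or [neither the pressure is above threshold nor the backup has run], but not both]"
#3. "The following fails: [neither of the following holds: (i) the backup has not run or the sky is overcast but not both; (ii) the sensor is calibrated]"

3

Let P = "the sensor is calibrated" (True), R = "the sky is overcast" (True), Q = "the backup has run" (False), S = "the pressure is above threshold" (False).

#1: In symbols: not P -> (not R iff not Q)

not P = not True = False
not R = not True = False
not Q = not False = True
not R iff not Q = False iff True = False
not P -> (not R iff not Q) = False -> False = True
Hence #1 is true.

#2: Formalization: not (P xor (S nor Q))

S nor Q = False nor False = True
P xor (S nor Q) = True xor True = False
not (P xor (S nor Q)) = not False = True
Hence #2 is true.

#3: Parsed as not ((not Q xor R) nor P)

not Q = not False = True
not Q xor R = True xor True = False
(not Q xor R) nor P = False nor True = False
not ((not Q xor R) nor P) = not False = True
Hence #3 is true.

3 of the 3 statements are true.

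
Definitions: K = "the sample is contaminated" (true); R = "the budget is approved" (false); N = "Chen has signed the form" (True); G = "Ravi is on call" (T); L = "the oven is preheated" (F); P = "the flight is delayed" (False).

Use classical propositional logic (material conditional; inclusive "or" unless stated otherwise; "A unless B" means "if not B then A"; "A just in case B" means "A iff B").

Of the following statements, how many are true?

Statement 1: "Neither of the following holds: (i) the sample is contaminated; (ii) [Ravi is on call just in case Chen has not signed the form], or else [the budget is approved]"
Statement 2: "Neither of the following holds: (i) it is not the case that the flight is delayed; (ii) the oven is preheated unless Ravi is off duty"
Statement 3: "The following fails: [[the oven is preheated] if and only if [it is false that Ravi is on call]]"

Statement 1: Formalization: K ↓ ((G ↔ ¬N) ∨ R)

¬N = ¬T = F
G ↔ ¬N = T ↔ F = F
(G ↔ ¬N) ∨ R = F ∨ F = F
K ↓ ((G ↔ ¬N) ∨ R) = T ↓ F = F
Thus Statement 1 is false.

Statement 2: In symbols: ¬P ↓ (L ∨ ¬G)

¬P = ¬F = T
¬G = ¬T = F
L ∨ ¬G = F ∨ F = F
¬P ↓ (L ∨ ¬G) = T ↓ F = F
Hence Statement 2 is false.

Statement 3: This is ¬(L ↔ ¬G).

¬G = ¬T = F
L ↔ ¬G = F ↔ F = T
¬(L ↔ ¬G) = ¬T = F
Hence Statement 3 is false.

True statements: 0 (none).

0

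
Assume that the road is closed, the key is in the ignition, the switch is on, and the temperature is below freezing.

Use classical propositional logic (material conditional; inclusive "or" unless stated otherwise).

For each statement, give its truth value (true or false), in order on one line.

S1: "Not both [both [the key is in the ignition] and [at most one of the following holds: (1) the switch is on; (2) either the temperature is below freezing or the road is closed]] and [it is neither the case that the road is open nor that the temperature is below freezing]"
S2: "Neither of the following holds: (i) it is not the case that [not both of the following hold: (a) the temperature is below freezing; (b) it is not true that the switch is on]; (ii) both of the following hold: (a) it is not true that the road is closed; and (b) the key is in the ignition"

S1 true; S2 true

Let Q = "the key is in the ignition" (True), R = "the switch is on" (True), S = "the temperature is below freezing" (True), P = "the road is closed" (True).

S1: Formalization: (Q and (R nand (S or P))) nand (not P nor S)

S or P = True or True = True
R nand (S or P) = True nand True = False
Q and (R nand (S or P)) = True and False = False
not P = not True = False
not P nor S = False nor True = False
(Q and (R nand (S or P))) nand (not P nor S) = False nand False = True
Thus S1 is true.

S2: In symbols: not (S nand not R) nor (not P and Q)

not R = not True = False
S nand not R = True nand False = True
not (S nand not R) = not True = False
not P = not True = False
not P and Q = False and True = False
not (S nand not R) nor (not P and Q) = False nor False = True
So S2 is true.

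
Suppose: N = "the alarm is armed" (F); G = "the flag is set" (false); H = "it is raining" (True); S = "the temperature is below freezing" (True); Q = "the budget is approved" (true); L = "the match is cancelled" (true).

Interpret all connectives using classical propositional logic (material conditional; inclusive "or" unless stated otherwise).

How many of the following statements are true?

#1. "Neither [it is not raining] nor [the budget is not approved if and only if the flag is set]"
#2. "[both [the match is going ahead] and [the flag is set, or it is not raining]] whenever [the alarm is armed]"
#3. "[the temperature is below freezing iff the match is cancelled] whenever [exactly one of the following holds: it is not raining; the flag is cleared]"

#1: This is not H nor (not Q iff G).

not H = not True = False
not Q = not True = False
not Q iff G = False iff False = True
not H nor (not Q iff G) = False nor True = False
Thus #1 is false.

#2: Parsed as N -> (not L and (G or not H))

not L = not True = False
not H = not True = False
G or not H = False or False = False
not L and (G or not H) = False and False = False
N -> (not L and (G or not H)) = False -> False = True
So #2 is true.

#3: This is (not H xor not G) -> (S iff L).

not H = not True = False
not G = not False = True
not H xor not G = False xor True = True
S iff L = True iff True = True
(not H xor not G) -> (S iff L) = True -> True = True
Thus #3 is true.

Count: 2.

2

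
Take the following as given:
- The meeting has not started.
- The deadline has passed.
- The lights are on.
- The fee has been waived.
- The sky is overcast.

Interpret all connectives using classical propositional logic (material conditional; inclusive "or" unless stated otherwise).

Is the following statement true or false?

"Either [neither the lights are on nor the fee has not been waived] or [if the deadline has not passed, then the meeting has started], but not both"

Let R = "the lights are on" (T), S = "the fee has been waived" (T), Q = "the deadline has passed" (T), P = "the meeting has started" (F).
Parsed as (R ↓ ¬S) ⊕ (¬Q → P)

¬S = ¬T = F
R ↓ ¬S = T ↓ F = F
¬Q = ¬T = F
¬Q → P = F → F = T
(R ↓ ¬S) ⊕ (¬Q → P) = F ⊕ T = T

True.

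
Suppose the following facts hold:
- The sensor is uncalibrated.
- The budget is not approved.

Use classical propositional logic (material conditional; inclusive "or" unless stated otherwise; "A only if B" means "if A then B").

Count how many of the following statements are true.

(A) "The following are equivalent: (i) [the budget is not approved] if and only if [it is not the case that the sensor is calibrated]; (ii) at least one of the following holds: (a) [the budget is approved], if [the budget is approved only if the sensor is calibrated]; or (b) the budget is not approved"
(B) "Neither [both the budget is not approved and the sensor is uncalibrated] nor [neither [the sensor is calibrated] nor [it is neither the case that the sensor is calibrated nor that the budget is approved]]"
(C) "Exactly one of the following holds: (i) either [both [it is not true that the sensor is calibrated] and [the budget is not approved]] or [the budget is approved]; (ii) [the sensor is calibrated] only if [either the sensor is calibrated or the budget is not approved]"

Let H = "the budget is approved" (False), V = "the sensor is calibrated" (False).

(A): In symbols: (not H iff not V) iff (((H -> V) -> H) or not H)

not H = not False = True
not V = not False = True
not H iff not V = True iff True = True
H -> V = False -> False = True
(H -> V) -> H = True -> False = False
not H = not False = True
((H -> V) -> H) or not H = False or True = True
(not H iff not V) iff (((H -> V) -> H) or not H) = True iff True = True
So (A) is true.

(B): This is (not H and not V) nor (V nor (V nor H)).

not H = not False = True
not V = not False = True
not H and not V = True and True = True
V nor H = False nor False = True
V nor (V nor H) = False nor True = False
(not H and not V) nor (V nor (V nor H)) = True nor False = False
Thus (B) is false.

(C): Parsed as ((not V and not H) or H) xor (V -> (V or not H))

not V = not False = True
not H = not False = True
not V and not H = True and True = True
(not V and not H) or H = True or False = True
not H = not False = True
V or not H = False or True = True
V -> (V or not H) = False -> True = True
((not V and not H) or H) xor (V -> (V or not H)) = True xor True = False
Thus (C) is false.

Count: 1.

1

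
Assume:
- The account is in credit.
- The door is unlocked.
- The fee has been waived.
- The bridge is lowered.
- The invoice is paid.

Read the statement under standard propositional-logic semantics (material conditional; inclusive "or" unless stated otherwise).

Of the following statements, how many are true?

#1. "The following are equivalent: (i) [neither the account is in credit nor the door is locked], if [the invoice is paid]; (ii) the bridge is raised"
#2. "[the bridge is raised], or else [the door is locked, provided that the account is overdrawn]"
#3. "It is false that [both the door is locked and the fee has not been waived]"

Let U = "the invoice is paid" (T), P = "the account is overdrawn" (F), Q = "the door is locked" (F), S = "the bridge is raised" (F), R = "the fee has been waived" (T).

#1: Formalization: (U → (¬P ↓ Q)) ↔ S

¬P = ¬F = T
¬P ↓ Q = T ↓ F = F
U → (¬P ↓ Q) = T → F = F
(U → (¬P ↓ Q)) ↔ S = F ↔ F = T
Hence #1 is true.

#2: This is S ∨ (P → Q).

P → Q = F → F = T
S ∨ (P → Q) = F ∨ T = T
Hence #2 is true.

#3: This is ¬(Q ∧ ¬R).

¬R = ¬T = F
Q ∧ ¬R = F ∧ F = F
¬(Q ∧ ¬R) = ¬F = T
Hence #3 is true.

3 of the 3 statements are true.

3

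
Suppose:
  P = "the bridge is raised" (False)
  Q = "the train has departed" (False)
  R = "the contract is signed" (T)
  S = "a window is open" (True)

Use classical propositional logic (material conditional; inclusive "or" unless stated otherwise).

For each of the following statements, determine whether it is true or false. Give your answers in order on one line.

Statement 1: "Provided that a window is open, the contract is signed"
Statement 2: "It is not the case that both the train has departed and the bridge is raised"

Statement 1 true; Statement 2 true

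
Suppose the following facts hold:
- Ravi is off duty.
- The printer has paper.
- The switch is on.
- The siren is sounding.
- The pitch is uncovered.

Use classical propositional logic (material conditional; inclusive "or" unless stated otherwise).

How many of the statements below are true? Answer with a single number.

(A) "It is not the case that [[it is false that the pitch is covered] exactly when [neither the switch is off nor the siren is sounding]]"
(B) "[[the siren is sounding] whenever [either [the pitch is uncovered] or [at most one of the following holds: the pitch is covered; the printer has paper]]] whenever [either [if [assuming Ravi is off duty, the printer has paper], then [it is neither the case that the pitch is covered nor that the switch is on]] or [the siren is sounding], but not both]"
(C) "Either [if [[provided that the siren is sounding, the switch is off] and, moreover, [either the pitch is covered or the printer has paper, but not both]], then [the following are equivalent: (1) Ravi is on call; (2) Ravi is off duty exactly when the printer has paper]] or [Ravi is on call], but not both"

3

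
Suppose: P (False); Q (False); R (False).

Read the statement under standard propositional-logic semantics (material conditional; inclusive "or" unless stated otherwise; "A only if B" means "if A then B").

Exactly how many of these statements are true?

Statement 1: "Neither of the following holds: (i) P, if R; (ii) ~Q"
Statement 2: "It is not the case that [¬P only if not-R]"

0

Statement 1: This is (R → P) ↓ ¬Q.

R → P = F → F = T
¬Q = ¬F = T
(R → P) ↓ ¬Q = T ↓ T = F
Thus Statement 1 is false.

Statement 2: Parsed as ¬(¬P → ¬R)

¬P = ¬F = T
¬R = ¬F = T
¬P → ¬R = T → T = T
¬(¬P → ¬R) = ¬T = F
So Statement 2 is false.

0 of the 2 statements are true (none).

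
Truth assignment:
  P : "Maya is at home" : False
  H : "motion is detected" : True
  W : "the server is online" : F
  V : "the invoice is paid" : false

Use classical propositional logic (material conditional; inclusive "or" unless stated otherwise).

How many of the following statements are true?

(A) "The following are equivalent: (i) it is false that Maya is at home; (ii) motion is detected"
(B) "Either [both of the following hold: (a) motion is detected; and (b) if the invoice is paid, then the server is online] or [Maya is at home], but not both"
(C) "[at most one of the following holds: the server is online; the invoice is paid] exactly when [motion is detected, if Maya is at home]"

(A): This is ~P <-> H.

~P = ~F = T
~P <-> H = T <-> T = T
Hence (A) is true.

(B): In symbols: (H & (V -> W)) xor P

V -> W = F -> F = T
H & (V -> W) = T & T = T
(H & (V -> W)) xor P = T xor F = T
Hence (B) is true.

(C): Formalization: (W nand V) <-> (P -> H)

W nand V = F nand F = T
P -> H = F -> T = T
(W nand V) <-> (P -> H) = T <-> T = T
So (C) is true.

Count: 3.

3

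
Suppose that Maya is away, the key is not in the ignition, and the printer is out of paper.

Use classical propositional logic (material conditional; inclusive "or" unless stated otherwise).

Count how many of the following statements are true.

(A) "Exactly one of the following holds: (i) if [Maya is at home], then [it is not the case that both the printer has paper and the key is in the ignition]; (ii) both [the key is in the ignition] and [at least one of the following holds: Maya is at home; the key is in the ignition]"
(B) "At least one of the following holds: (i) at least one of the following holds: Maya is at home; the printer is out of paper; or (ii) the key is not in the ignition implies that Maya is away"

2

Let P = "Maya is at home" (False), R = "the printer has paper" (False), Q = "the key is in the ignition" (False).

(A): Parsed as (P -> (R nand Q)) xor (Q and (P or Q))

R nand Q = False nand False = True
P -> (R nand Q) = False -> True = True
P or Q = False or False = False
Q and (P or Q) = False and False = False
(P -> (R nand Q)) xor (Q and (P or Q)) = True xor False = True
So (A) is true.

(B): Parsed as (P or not R) or (not Q -> not P)

not R = not False = True
P or not R = False or True = True
not Q = not False = True
not P = not False = True
not Q -> not P = True -> True = True
(P or not R) or (not Q -> not P) = True or True = True
Hence (B) is true.

2 of the 2 statements are true ((A), (B)).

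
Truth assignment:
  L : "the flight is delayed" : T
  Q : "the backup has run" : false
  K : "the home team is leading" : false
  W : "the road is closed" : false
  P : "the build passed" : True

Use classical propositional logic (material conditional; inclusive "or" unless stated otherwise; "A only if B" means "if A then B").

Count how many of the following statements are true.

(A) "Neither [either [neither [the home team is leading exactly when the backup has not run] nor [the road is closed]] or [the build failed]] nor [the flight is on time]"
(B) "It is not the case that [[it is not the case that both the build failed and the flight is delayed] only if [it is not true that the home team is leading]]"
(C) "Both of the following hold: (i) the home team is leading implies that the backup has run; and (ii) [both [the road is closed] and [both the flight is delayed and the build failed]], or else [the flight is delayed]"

(A): This is (((K ↔ ¬Q) ↓ W) ∨ ¬P) ↓ ¬L.

¬Q = ¬F = T
K ↔ ¬Q = F ↔ T = F
(K ↔ ¬Q) ↓ W = F ↓ F = T
¬P = ¬T = F
((K ↔ ¬Q) ↓ W) ∨ ¬P = T ∨ F = T
¬L = ¬T = F
(((K ↔ ¬Q) ↓ W) ∨ ¬P) ↓ ¬L = T ↓ F = F
Hence (A) is false.

(B): This is ¬((¬P ↑ L) → ¬K).

¬P = ¬T = F
¬P ↑ L = F ↑ T = T
¬K = ¬F = T
(¬P ↑ L) → ¬K = T → T = T
¬((¬P ↑ L) → ¬K) = ¬T = F
So (B) is false.

(C): In symbols: (K → Q) ∧ ((W ∧ (L ∧ ¬P)) ∨ L)

K → Q = F → F = T
¬P = ¬T = F
L ∧ ¬P = T ∧ F = F
W ∧ (L ∧ ¬P) = F ∧ F = F
(W ∧ (L ∧ ¬P)) ∨ L = F ∨ T = T
(K → Q) ∧ ((W ∧ (L ∧ ¬P)) ∨ L) = T ∧ T = T
Hence (C) is true.

True statements: 1 ((C)).

1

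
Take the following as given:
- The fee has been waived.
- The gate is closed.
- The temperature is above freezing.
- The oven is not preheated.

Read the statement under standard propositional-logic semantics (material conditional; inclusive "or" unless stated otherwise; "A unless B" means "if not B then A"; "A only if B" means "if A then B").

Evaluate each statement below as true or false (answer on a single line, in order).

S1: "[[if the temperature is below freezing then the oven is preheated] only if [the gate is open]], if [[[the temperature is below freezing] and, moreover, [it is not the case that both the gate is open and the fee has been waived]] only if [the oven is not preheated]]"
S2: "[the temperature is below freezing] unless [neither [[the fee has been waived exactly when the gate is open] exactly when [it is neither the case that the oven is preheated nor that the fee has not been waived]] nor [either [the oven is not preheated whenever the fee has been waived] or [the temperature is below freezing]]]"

S1 F; S2 F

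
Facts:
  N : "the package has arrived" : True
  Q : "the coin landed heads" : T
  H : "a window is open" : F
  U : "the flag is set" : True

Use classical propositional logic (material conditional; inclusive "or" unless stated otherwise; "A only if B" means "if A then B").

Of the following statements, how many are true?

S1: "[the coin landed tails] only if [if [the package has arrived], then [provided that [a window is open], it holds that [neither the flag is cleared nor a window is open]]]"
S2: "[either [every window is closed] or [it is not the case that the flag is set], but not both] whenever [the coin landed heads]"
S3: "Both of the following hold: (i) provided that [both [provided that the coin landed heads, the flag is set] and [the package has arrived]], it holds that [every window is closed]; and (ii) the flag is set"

3

S1: Parsed as not Q -> (N -> (H -> (not U nor H)))

not Q = not True = False
not U = not True = False
not U nor H = False nor False = True
H -> (not U nor H) = False -> True = True
N -> (H -> (not U nor H)) = True -> True = True
not Q -> (N -> (H -> (not U nor H))) = False -> True = True
Hence S1 is true.

S2: In symbols: Q -> (not H xor not U)

not H = not False = True
not U = not True = False
not H xor not U = True xor False = True
Q -> (not H xor not U) = True -> True = True
Thus S2 is true.

S3: In symbols: (((Q -> U) and N) -> not H) and U

Q -> U = True -> True = True
(Q -> U) and N = True and True = True
not H = not False = True
((Q -> U) and N) -> not H = True -> True = True
(((Q -> U) and N) -> not H) and U = True and True = True
Hence S3 is true.

True statements: 3.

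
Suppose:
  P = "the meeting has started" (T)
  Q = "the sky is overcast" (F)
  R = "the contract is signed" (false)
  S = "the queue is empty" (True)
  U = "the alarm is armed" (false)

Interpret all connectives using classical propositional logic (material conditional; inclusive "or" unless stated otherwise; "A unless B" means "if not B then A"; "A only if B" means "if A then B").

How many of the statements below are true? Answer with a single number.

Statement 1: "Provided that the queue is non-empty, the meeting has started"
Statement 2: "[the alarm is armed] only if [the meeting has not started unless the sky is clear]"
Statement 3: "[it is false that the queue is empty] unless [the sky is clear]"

Statement 1: In symbols: not S -> P

not S = not True = False
not S -> P = False -> True = True
Hence Statement 1 is true.

Statement 2: Formalization: U -> (not P or not Q)

not P = not True = False
not Q = not False = True
not P or not Q = False or True = True
U -> (not P or not Q) = False -> True = True
Thus Statement 2 is true.

Statement 3: Parsed as not S or not Q

not S = not True = False
not Q = not False = True
not S or not Q = False or True = True
Thus Statement 3 is true.

True statements: 3 (Statement 1, Statement 2, Statement 3).

3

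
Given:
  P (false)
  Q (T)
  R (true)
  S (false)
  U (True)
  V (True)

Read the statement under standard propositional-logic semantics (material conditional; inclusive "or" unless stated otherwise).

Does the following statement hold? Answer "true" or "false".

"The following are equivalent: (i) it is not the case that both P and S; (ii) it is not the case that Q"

In symbols: (P nand S) iff not Q

P nand S = False nand False = True
not Q = not True = False
(P nand S) iff not Q = True iff False = False

False.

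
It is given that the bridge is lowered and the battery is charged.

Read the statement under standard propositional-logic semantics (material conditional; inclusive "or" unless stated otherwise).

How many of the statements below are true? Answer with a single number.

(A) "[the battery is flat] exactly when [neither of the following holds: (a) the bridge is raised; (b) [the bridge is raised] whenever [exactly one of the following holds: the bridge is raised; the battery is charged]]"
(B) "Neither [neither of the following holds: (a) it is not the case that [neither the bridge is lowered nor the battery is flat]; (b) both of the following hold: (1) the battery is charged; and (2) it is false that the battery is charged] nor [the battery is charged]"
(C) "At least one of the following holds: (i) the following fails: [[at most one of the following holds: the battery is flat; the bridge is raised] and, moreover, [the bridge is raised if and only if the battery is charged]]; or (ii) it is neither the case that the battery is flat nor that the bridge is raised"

1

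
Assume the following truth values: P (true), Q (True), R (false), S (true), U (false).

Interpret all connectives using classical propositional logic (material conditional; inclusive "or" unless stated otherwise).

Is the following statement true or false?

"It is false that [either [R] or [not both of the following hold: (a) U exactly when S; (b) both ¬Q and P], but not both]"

false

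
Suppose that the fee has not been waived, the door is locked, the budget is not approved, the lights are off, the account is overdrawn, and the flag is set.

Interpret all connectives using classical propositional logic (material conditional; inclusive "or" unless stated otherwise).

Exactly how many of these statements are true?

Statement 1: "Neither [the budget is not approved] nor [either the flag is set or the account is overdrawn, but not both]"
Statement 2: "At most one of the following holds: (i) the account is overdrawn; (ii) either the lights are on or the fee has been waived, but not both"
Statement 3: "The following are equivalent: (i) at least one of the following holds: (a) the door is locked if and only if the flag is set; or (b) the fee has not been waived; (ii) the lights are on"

Let Q = "the budget is approved" (F), K = "the flag is set" (T), S = "the account is overdrawn" (T), D = "the lights are on" (F), N = "the fee has been waived" (F), G = "the door is locked" (T).

Statement 1: Parsed as ~Q nor (K xor S)

~Q = ~F = T
K xor S = T xor T = F
~Q nor (K xor S) = T nor F = F
So Statement 1 is false.

Statement 2: This is S nand (D xor N).

D xor N = F xor F = F
S nand (D xor N) = T nand F = T
Hence Statement 2 is true.

Statement 3: Parsed as ((G <-> K) | ~N) <-> D

G <-> K = T <-> T = T
~N = ~F = T
(G <-> K) | ~N = T | T = T
((G <-> K) | ~N) <-> D = T <-> F = F
Hence Statement 3 is false.

True statements: 1 (Statement 2).

1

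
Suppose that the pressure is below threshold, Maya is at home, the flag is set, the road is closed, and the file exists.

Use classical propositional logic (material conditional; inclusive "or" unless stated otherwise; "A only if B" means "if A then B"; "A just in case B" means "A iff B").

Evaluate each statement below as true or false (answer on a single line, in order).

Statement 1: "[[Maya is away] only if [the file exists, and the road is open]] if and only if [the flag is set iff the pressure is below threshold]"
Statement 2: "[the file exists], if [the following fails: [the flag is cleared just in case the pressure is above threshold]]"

Statement 1 T, Statement 2 T

Let D = "Maya is at home" (True), H = "the file exists" (True), W = "the road is closed" (True), K = "the flag is set" (True), S = "the pressure is above threshold" (False).

Statement 1: Parsed as (not D -> (H and not W)) iff (K iff not S)

not D = not True = False
not W = not True = False
H and not W = True and False = False
not D -> (H and not W) = False -> False = True
not S = not False = True
K iff not S = True iff True = True
(not D -> (H and not W)) iff (K iff not S) = True iff True = True
So Statement 1 is true.

Statement 2: In symbols: not (not K iff S) -> H

not K = not True = False
not K iff S = False iff False = True
not (not K iff S) = not True = False
not (not K iff S) -> H = False -> True = True
So Statement 2 is true.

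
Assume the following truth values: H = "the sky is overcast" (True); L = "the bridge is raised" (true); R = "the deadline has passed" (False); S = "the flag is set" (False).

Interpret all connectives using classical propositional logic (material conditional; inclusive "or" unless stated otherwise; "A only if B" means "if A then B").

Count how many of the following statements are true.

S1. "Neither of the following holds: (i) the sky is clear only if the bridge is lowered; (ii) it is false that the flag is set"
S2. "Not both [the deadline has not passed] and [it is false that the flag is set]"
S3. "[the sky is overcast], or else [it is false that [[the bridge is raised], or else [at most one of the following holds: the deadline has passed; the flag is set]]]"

S1: Formalization: (not H -> not L) nor not S

not H = not True = False
not L = not True = False
not H -> not L = False -> False = True
not S = not False = True
(not H -> not L) nor not S = True nor True = False
So S1 is false.

S2: This is not R nand not S.

not R = not False = True
not S = not False = True
not R nand not S = True nand True = False
So S2 is false.

S3: This is H or not (L or (R nand S)).

R nand S = False nand False = True
L or (R nand S) = True or True = True
not (L or (R nand S)) = not True = False
H or not (L or (R nand S)) = True or False = True
So S3 is true.

1 of the 3 statements is true.

1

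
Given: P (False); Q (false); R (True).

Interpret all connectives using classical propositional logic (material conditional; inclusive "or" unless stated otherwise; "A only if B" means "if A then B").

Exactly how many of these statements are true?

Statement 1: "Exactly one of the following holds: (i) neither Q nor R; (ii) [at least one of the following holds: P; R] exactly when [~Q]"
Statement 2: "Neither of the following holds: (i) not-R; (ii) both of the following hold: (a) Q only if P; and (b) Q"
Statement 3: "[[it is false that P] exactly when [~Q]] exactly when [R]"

Statement 1: Formalization: (Q ↓ R) ⊕ ((P ∨ R) ↔ ¬Q)

Q ↓ R = F ↓ T = F
P ∨ R = F ∨ T = T
¬Q = ¬F = T
(P ∨ R) ↔ ¬Q = T ↔ T = T
(Q ↓ R) ⊕ ((P ∨ R) ↔ ¬Q) = F ⊕ T = T
Thus Statement 1 is true.

Statement 2: This is ¬R ↓ ((Q → P) ∧ Q).

¬R = ¬T = F
Q → P = F → F = T
(Q → P) ∧ Q = T ∧ F = F
¬R ↓ ((Q → P) ∧ Q) = F ↓ F = T
Thus Statement 2 is true.

Statement 3: This is (¬P ↔ ¬Q) ↔ R.

¬P = ¬F = T
¬Q = ¬F = T
¬P ↔ ¬Q = T ↔ T = T
(¬P ↔ ¬Q) ↔ R = T ↔ T = T
Hence Statement 3 is true.

True statements: 3.

3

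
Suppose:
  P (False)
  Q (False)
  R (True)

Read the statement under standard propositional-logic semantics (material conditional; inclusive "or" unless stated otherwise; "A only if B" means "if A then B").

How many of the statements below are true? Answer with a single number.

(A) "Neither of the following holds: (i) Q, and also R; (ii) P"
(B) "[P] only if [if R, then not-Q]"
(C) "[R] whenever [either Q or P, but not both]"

(A): Parsed as (Q & R) nor P

Q & R = F & T = F
(Q & R) nor P = F nor F = T
Hence (A) is true.

(B): This is P -> (R -> ~Q).

~Q = ~F = T
R -> ~Q = T -> T = T
P -> (R -> ~Q) = F -> T = T
Thus (B) is true.

(C): Formalization: (Q xor P) -> R

Q xor P = F xor F = F
(Q xor P) -> R = F -> T = T
So (C) is true.

True statements: 3.

3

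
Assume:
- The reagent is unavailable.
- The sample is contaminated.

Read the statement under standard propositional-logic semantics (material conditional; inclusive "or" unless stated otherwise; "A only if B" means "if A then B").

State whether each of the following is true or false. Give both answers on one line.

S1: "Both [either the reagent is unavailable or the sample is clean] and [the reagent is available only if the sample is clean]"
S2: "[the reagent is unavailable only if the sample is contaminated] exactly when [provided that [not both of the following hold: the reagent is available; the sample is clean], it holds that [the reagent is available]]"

S1 T / S2 F

Let P = "the reagent is available" (F), Q = "the sample is contaminated" (T).

S1: In symbols: (¬P ∨ ¬Q) ∧ (P → ¬Q)

¬P = ¬F = T
¬Q = ¬T = F
¬P ∨ ¬Q = T ∨ F = T
¬Q = ¬T = F
P → ¬Q = F → F = T
(¬P ∨ ¬Q) ∧ (P → ¬Q) = T ∧ T = T
So S1 is true.

S2: Formalization: (¬P → Q) ↔ ((P ↑ ¬Q) → P)

¬P = ¬F = T
¬P → Q = T → T = T
¬Q = ¬T = F
P ↑ ¬Q = F ↑ F = T
(P ↑ ¬Q) → P = T → F = F
(¬P → Q) ↔ ((P ↑ ¬Q) → P) = T ↔ F = F
So S2 is false.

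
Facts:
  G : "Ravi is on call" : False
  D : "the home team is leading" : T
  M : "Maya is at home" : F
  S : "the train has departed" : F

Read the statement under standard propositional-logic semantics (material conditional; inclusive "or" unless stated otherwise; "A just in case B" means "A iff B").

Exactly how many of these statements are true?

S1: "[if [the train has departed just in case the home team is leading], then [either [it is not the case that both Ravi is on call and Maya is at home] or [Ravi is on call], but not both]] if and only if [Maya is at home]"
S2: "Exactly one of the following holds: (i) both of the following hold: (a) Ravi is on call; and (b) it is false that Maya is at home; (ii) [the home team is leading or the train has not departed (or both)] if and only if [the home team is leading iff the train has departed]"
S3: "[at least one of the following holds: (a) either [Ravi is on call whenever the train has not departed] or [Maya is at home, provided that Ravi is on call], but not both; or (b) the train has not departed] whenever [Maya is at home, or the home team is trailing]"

1

S1: This is ((S ↔ D) → ((G ↑ M) ⊕ G)) ↔ M.

S ↔ D = F ↔ T = F
G ↑ M = F ↑ F = T
(G ↑ M) ⊕ G = T ⊕ F = T
(S ↔ D) → ((G ↑ M) ⊕ G) = F → T = T
((S ↔ D) → ((G ↑ M) ⊕ G)) ↔ M = T ↔ F = F
So S1 is false.

S2: In symbols: (G ∧ ¬M) ⊕ ((D ∨ ¬S) ↔ (D ↔ S))

¬M = ¬F = T
G ∧ ¬M = F ∧ T = F
¬S = ¬F = T
D ∨ ¬S = T ∨ T = T
D ↔ S = T ↔ F = F
(D ∨ ¬S) ↔ (D ↔ S) = T ↔ F = F
(G ∧ ¬M) ⊕ ((D ∨ ¬S) ↔ (D ↔ S)) = F ⊕ F = F
So S2 is false.

S3: Formalization: (M ∨ ¬D) → (((¬S → G) ⊕ (G → M)) ∨ ¬S)

¬D = ¬T = F
M ∨ ¬D = F ∨ F = F
¬S = ¬F = T
¬S → G = T → F = F
G → M = F → F = T
(¬S → G) ⊕ (G → M) = F ⊕ T = T
¬S = ¬F = T
((¬S → G) ⊕ (G → M)) ∨ ¬S = T ∨ T = T
(M ∨ ¬D) → (((¬S → G) ⊕ (G → M)) ∨ ¬S) = F → T = T
So S3 is true.

True statements: 1.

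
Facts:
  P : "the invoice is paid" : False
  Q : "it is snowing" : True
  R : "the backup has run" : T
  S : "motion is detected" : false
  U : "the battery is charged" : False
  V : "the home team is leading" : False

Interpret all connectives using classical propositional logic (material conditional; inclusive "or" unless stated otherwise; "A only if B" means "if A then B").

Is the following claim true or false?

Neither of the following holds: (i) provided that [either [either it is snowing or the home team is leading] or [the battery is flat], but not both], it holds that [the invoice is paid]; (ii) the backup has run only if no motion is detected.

The statement is false.

Values: Q=T, V=F, U=F, P=F, R=T, S=F.
Parsed as (((Q | V) xor ~U) -> P) nor (R -> ~S)

Q | V = T | F = T
~U = ~F = T
(Q | V) xor ~U = T xor T = F
((Q | V) xor ~U) -> P = F -> F = T
~S = ~F = T
R -> ~S = T -> T = T
(((Q | V) xor ~U) -> P) nor (R -> ~S) = T nor T = F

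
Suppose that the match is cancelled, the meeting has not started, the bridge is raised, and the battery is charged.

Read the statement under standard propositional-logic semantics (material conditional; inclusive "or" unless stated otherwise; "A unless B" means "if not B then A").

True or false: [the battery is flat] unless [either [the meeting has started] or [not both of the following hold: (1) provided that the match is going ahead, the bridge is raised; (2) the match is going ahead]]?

Let H = "the battery is charged" (T), D = "the meeting has started" (F), V = "the match is cancelled" (T), L = "the bridge is raised" (T).
This is ¬H ∨ (D ∨ ((¬V → L) ↑ ¬V)).

¬H = ¬T = F
¬V = ¬T = F
¬V → L = F → T = T
¬V = ¬T = F
(¬V → L) ↑ ¬V = T ↑ F = T
D ∨ ((¬V → L) ↑ ¬V) = F ∨ T = T
¬H ∨ (D ∨ ((¬V → L) ↑ ¬V)) = F ∨ T = T

True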